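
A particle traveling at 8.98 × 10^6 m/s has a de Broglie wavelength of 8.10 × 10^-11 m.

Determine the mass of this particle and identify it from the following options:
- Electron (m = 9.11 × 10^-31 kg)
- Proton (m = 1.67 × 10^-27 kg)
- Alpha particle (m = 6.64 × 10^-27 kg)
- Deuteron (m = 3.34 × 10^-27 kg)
The particle is an electron.

From λ = h/(mv), solve for mass:

m = h/(λv)
m = (6.626 × 10^-34 J·s) / (8.10 × 10^-11 m × 8.98 × 10^6 m/s)
m = 9.11 × 10^-31 kg

Comparing with the listed masses, this is closest to an electron.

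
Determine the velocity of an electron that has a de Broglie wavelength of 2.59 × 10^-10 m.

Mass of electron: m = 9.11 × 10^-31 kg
2.81 × 10^6 m/s

From the de Broglie relation λ = h/(mv), we solve for v:

v = h/(mλ)
v = (6.626 × 10^-34 J·s) / (9.11 × 10^-31 kg × 2.59 × 10^-10 m)
v = 2.81 × 10^6 m/s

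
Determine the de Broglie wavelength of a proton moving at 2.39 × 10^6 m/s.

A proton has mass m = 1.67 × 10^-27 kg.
1.66 × 10^-13 m

Using the de Broglie relation λ = h/(mv):

λ = h/(mv)
λ = (6.626 × 10^-34 J·s) / (1.67 × 10^-27 kg × 2.39 × 10^6 m/s)
λ = 1.66 × 10^-13 m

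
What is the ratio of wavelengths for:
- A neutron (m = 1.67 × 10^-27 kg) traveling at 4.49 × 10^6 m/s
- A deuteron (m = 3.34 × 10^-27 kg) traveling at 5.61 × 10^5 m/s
λ₁/λ₂ = 0.250

Using λ = h/(mv):

λ₁ = h/(m₁v₁) = 8.84 × 10^-14 m
λ₂ = h/(m₂v₂) = 3.54 × 10^-13 m

Ratio λ₁/λ₂ = (m₂v₂)/(m₁v₁)
         = (3.34 × 10^-27 kg × 5.61 × 10^5 m/s) / (1.67 × 10^-27 kg × 4.49 × 10^6 m/s)
         = 0.250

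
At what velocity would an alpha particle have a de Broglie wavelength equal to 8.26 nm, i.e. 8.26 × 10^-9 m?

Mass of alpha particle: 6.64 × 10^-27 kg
1.21 × 10^1 m/s

From λ = h/(mv), solve for v:

v = h/(mλ)
v = (6.626 × 10^-34 J·s) / (6.64 × 10^-27 kg × 8.26 × 10^-9 m)
v = 1.21 × 10^1 m/s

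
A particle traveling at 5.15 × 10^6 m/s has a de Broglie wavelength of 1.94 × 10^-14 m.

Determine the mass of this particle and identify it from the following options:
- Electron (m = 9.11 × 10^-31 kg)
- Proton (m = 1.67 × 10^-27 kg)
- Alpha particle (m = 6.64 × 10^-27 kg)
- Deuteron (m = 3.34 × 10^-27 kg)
The particle is an alpha particle.

From λ = h/(mv), solve for mass:

m = h/(λv)
m = (6.626 × 10^-34 J·s) / (1.94 × 10^-14 m × 5.15 × 10^6 m/s)
m = 6.63 × 10^-27 kg

Comparing with the listed masses, this is closest to an alpha particle.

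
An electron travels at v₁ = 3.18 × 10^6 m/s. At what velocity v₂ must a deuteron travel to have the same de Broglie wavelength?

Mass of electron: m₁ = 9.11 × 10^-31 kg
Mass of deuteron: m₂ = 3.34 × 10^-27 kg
v₂ = 8.67 × 10^2 m/s

For equal de Broglie wavelengths: λ₁ = λ₂

h/(m₁v₁) = h/(m₂v₂)
m₁v₁ = m₂v₂
v₂ = v₁ · (m₁/m₂)

v₂ = 3.18 × 10^6 m/s × (9.11 × 10^-31 kg / 3.34 × 10^-27 kg)
v₂ = 8.67 × 10^2 m/s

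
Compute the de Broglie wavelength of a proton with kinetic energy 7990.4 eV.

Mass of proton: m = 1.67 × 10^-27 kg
3.20 × 10^-13 m

Using λ = h/√(2mKE):

First convert KE to Joules: KE = 7990.4 eV = 1.280 × 10^-15 J

λ = h/√(2mKE)
λ = (6.626 × 10^-34 J·s) / √(2 × 1.67 × 10^-27 kg × 1.280 × 10^-15 J)
λ = 3.20 × 10^-13 m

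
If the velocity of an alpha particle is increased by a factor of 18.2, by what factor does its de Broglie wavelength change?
The wavelength decreases by a factor of 18.2.

From λ = h/(mv), the wavelength is inversely proportional to velocity:

λ ∝ 1/v

If v → 18.2v, then λ → λ/18.2

When velocity is increased by a factor of 18.2, the wavelength decreases by a factor of 18.2.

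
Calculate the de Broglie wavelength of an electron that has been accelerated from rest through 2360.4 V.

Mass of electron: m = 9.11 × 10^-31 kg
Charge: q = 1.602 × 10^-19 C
2.52 × 10^-11 m

When a particle is accelerated through voltage V, it gains kinetic energy KE = qV.

The de Broglie wavelength is then λ = h/√(2mqV):

λ = h/√(2mqV)
λ = (6.626 × 10^-34 J·s) / √(2 × 9.11 × 10^-31 kg × 1.602 × 10^-19 C × 2360.4 V)
λ = 2.52 × 10^-11 m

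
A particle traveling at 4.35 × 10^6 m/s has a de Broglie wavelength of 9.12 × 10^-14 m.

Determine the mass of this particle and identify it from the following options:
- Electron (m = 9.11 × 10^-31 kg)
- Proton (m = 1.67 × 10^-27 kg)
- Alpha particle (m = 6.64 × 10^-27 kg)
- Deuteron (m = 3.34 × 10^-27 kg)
The particle is a proton.

From λ = h/(mv), solve for mass:

m = h/(λv)
m = (6.626 × 10^-34 J·s) / (9.12 × 10^-14 m × 4.35 × 10^6 m/s)
m = 1.67 × 10^-27 kg

Comparing with the listed masses, this is closest to a proton.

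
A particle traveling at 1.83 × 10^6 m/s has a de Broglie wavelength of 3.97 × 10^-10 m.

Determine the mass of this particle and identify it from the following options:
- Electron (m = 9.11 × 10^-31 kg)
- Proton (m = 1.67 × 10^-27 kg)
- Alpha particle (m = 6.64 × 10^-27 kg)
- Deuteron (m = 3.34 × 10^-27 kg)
The particle is an electron.

From λ = h/(mv), solve for mass:

m = h/(λv)
m = (6.626 × 10^-34 J·s) / (3.97 × 10^-10 m × 1.83 × 10^6 m/s)
m = 9.12 × 10^-31 kg

Comparing with the listed masses, this is closest to an electron.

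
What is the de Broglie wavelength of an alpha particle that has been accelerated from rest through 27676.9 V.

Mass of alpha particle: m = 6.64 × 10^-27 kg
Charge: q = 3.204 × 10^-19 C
6.11 × 10^-14 m

When a particle is accelerated through voltage V, it gains kinetic energy KE = qV.

The de Broglie wavelength is then λ = h/√(2mqV):

λ = h/√(2mqV)
λ = (6.626 × 10^-34 J·s) / √(2 × 6.64 × 10^-27 kg × 3.204 × 10^-19 C × 27676.9 V)
λ = 6.11 × 10^-14 m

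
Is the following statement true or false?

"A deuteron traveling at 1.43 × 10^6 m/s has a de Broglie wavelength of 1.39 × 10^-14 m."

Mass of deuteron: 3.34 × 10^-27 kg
False

The claim is incorrect.

Using λ = h/(mv):
λ = (6.626 × 10^-34 J·s) / (3.34 × 10^-27 kg × 1.43 × 10^6 m/s)
λ = 1.39 × 10^-13 m

The actual wavelength differs from the claimed 1.39 × 10^-14 m.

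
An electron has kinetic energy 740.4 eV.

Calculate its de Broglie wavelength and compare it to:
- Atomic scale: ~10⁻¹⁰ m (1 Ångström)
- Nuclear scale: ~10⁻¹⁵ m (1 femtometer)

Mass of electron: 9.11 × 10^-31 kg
λ = 4.51 × 10^-11 m, which is between nuclear and atomic scales.

Using λ = h/√(2mKE):

KE = 740.4 eV = 1.186 × 10^-16 J

λ = h/√(2mKE)
λ = (6.626 × 10^-34 J·s) / √(2 × 9.11 × 10^-31 kg × 1.186 × 10^-16 J)
λ = 4.51 × 10^-11 m

Comparison:
- Atomic scale (10⁻¹⁰ m): λ is 0.45× this size
- Nuclear scale (10⁻¹⁵ m): λ is 4.5e+04× this size

The wavelength is between nuclear and atomic scales.

This wavelength is appropriate for probing atomic structure but too large for nuclear physics experiments.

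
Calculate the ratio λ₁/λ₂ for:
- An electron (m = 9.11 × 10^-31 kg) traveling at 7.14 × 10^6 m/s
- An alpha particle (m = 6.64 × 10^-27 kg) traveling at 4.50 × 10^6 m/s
λ₁/λ₂ = 4.59 × 10^3

Using λ = h/(mv):

λ₁ = h/(m₁v₁) = 1.02 × 10^-10 m
λ₂ = h/(m₂v₂) = 2.22 × 10^-14 m

Ratio λ₁/λ₂ = (m₂v₂)/(m₁v₁)
         = (6.64 × 10^-27 kg × 4.50 × 10^6 m/s) / (9.11 × 10^-31 kg × 7.14 × 10^6 m/s)
         = 4.59 × 10^3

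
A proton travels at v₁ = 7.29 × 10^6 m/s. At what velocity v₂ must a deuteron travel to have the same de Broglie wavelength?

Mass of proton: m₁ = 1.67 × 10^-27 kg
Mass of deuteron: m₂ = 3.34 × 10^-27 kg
v₂ = 3.64 × 10^6 m/s

For equal de Broglie wavelengths: λ₁ = λ₂

h/(m₁v₁) = h/(m₂v₂)
m₁v₁ = m₂v₂
v₂ = v₁ · (m₁/m₂)

v₂ = 7.29 × 10^6 m/s × (1.67 × 10^-27 kg / 3.34 × 10^-27 kg)
v₂ = 3.64 × 10^6 m/s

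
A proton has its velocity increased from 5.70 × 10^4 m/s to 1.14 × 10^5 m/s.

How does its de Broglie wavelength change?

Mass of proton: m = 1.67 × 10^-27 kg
The wavelength decreases by a factor of 2.

Using λ = h/(mv):

Initial wavelength: λ₁ = h/(mv₁) = 6.96 × 10^-12 m
Final wavelength: λ₂ = h/(mv₂) = 3.48 × 10^-12 m

Since λ ∝ 1/v, when velocity increases by a factor of 2, the wavelength decreases by a factor of 2.

λ₂/λ₁ = v₁/v₂ = 1/2

The wavelength decreases by a factor of 2.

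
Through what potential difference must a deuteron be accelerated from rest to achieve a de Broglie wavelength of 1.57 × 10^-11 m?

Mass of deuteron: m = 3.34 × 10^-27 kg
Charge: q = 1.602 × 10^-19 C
1.66 V

From λ = h/√(2mqV), we solve for V:

λ² = h²/(2mqV)
V = h²/(2mqλ²)
V = (6.626 × 10^-34 J·s)² / (2 × 3.34 × 10^-27 kg × 1.602 × 10^-19 C × (1.57 × 10^-11 m)²)
V = 1.66 V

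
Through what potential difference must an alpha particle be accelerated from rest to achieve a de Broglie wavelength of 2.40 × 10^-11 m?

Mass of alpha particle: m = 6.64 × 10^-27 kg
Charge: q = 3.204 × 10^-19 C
1.79 × 10^-1 V

From λ = h/√(2mqV), we solve for V:

λ² = h²/(2mqV)
V = h²/(2mqλ²)
V = (6.626 × 10^-34 J·s)² / (2 × 6.64 × 10^-27 kg × 3.204 × 10^-19 C × (2.40 × 10^-11 m)²)
V = 1.79 × 10^-1 V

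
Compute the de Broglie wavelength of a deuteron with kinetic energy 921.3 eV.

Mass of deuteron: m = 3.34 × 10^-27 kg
6.67 × 10^-13 m

Using λ = h/√(2mKE):

First convert KE to Joules: KE = 921.3 eV = 1.476 × 10^-16 J

λ = h/√(2mKE)
λ = (6.626 × 10^-34 J·s) / √(2 × 3.34 × 10^-27 kg × 1.476 × 10^-16 J)
λ = 6.67 × 10^-13 m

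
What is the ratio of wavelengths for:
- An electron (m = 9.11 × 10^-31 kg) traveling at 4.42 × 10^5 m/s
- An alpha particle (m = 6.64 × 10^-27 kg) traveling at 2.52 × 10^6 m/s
λ₁/λ₂ = 4.16 × 10^4

Using λ = h/(mv):

λ₁ = h/(m₁v₁) = 1.65 × 10^-9 m
λ₂ = h/(m₂v₂) = 3.96 × 10^-14 m

Ratio λ₁/λ₂ = (m₂v₂)/(m₁v₁)
         = (6.64 × 10^-27 kg × 2.52 × 10^6 m/s) / (9.11 × 10^-31 kg × 4.42 × 10^5 m/s)
         = 4.16 × 10^4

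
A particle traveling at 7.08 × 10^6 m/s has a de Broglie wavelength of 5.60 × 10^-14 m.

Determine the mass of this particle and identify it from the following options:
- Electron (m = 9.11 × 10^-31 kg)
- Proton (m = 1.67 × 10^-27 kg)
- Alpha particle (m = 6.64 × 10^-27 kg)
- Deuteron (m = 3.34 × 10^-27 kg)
The particle is a proton.

From λ = h/(mv), solve for mass:

m = h/(λv)
m = (6.626 × 10^-34 J·s) / (5.60 × 10^-14 m × 7.08 × 10^6 m/s)
m = 1.67 × 10^-27 kg

Comparing with the listed masses, this is closest to a proton.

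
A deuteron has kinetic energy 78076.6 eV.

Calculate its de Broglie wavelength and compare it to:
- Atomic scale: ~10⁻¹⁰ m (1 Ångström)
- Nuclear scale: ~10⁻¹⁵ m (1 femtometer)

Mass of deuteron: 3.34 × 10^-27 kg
λ = 7.25 × 10^-14 m, which is between nuclear and atomic scales.

Using λ = h/√(2mKE):

KE = 78076.6 eV = 1.251 × 10^-14 J

λ = h/√(2mKE)
λ = (6.626 × 10^-34 J·s) / √(2 × 3.34 × 10^-27 kg × 1.251 × 10^-14 J)
λ = 7.25 × 10^-14 m

Comparison:
- Atomic scale (10⁻¹⁰ m): λ is 0.00072× this size
- Nuclear scale (10⁻¹⁵ m): λ is 72× this size

The wavelength is between nuclear and atomic scales.

This wavelength is appropriate for probing atomic structure but too large for nuclear physics experiments.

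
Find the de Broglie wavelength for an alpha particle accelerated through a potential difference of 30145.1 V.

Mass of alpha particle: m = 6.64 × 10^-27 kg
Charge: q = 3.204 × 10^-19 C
5.85 × 10^-14 m

When a particle is accelerated through voltage V, it gains kinetic energy KE = qV.

The de Broglie wavelength is then λ = h/√(2mqV):

λ = h/√(2mqV)
λ = (6.626 × 10^-34 J·s) / √(2 × 6.64 × 10^-27 kg × 3.204 × 10^-19 C × 30145.1 V)
λ = 5.85 × 10^-14 m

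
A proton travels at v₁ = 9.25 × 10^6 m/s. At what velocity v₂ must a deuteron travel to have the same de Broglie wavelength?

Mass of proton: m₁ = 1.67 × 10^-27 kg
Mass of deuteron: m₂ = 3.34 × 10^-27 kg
v₂ = 4.62 × 10^6 m/s

For equal de Broglie wavelengths: λ₁ = λ₂

h/(m₁v₁) = h/(m₂v₂)
m₁v₁ = m₂v₂
v₂ = v₁ · (m₁/m₂)

v₂ = 9.25 × 10^6 m/s × (1.67 × 10^-27 kg / 3.34 × 10^-27 kg)
v₂ = 4.62 × 10^6 m/s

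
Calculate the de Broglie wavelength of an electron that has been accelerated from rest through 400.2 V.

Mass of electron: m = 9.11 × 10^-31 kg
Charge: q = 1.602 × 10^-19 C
6.13 × 10^-11 m

When a particle is accelerated through voltage V, it gains kinetic energy KE = qV.

The de Broglie wavelength is then λ = h/√(2mqV):

λ = h/√(2mqV)
λ = (6.626 × 10^-34 J·s) / √(2 × 9.11 × 10^-31 kg × 1.602 × 10^-19 C × 400.2 V)
λ = 6.13 × 10^-11 m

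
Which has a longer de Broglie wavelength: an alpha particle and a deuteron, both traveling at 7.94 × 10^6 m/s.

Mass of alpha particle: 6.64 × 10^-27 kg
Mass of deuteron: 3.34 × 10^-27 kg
The deuteron has the longer wavelength.

Using λ = h/(mv), since both particles have the same velocity, the wavelength depends only on mass.

For alpha particle: λ₁ = h/(m₁v) = 1.26 × 10^-14 m
For deuteron: λ₂ = h/(m₂v) = 2.50 × 10^-14 m

Since λ ∝ 1/m at constant velocity, the lighter particle has the longer wavelength.

The deuteron has the longer de Broglie wavelength.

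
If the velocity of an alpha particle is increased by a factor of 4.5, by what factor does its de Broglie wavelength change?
The wavelength decreases by a factor of 4.5.

From λ = h/(mv), the wavelength is inversely proportional to velocity:

λ ∝ 1/v

If v → 4.5v, then λ → λ/4.5

When velocity is increased by a factor of 4.5, the wavelength decreases by a factor of 4.5.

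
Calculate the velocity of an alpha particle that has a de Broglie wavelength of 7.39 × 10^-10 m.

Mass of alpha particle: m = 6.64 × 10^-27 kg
1.35 × 10^2 m/s

From the de Broglie relation λ = h/(mv), we solve for v:

v = h/(mλ)
v = (6.626 × 10^-34 J·s) / (6.64 × 10^-27 kg × 7.39 × 10^-10 m)
v = 1.35 × 10^2 m/s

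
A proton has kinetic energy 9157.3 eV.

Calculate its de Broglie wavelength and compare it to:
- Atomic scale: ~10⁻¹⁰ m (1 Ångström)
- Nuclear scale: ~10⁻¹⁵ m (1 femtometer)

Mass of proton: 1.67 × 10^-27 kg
λ = 2.99 × 10^-13 m, which is between nuclear and atomic scales.

Using λ = h/√(2mKE):

KE = 9157.3 eV = 1.467 × 10^-15 J

λ = h/√(2mKE)
λ = (6.626 × 10^-34 J·s) / √(2 × 1.67 × 10^-27 kg × 1.467 × 10^-15 J)
λ = 2.99 × 10^-13 m

Comparison:
- Atomic scale (10⁻¹⁰ m): λ is 0.003× this size
- Nuclear scale (10⁻¹⁵ m): λ is 3e+02× this size

The wavelength is between nuclear and atomic scales.

This wavelength is appropriate for probing atomic structure but too large for nuclear physics experiments.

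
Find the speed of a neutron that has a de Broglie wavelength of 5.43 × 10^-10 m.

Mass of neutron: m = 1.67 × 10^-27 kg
7.31 × 10^2 m/s

From the de Broglie relation λ = h/(mv), we solve for v:

v = h/(mλ)
v = (6.626 × 10^-34 J·s) / (1.67 × 10^-27 kg × 5.43 × 10^-10 m)
v = 7.31 × 10^2 m/s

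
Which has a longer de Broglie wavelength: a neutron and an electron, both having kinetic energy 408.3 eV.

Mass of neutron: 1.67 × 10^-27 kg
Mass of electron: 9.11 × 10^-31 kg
The electron has the longer wavelength.

Using λ = h/√(2mKE):

For neutron: λ₁ = h/√(2m₁KE) = 1.42 × 10^-12 m
For electron: λ₂ = h/√(2m₂KE) = 6.07 × 10^-11 m

Since λ ∝ 1/√m at constant kinetic energy, the lighter particle has the longer wavelength.

The electron has the longer de Broglie wavelength.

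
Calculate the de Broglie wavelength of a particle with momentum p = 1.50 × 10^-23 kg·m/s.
4.42 × 10^-11 m

Using the de Broglie relation λ = h/p:

λ = h/p
λ = (6.626 × 10^-34 J·s) / (1.50 × 10^-23 kg·m/s)
λ = 4.42 × 10^-11 m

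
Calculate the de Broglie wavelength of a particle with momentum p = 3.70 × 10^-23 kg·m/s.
1.79 × 10^-11 m

Using the de Broglie relation λ = h/p:

λ = h/p
λ = (6.626 × 10^-34 J·s) / (3.70 × 10^-23 kg·m/s)
λ = 1.79 × 10^-11 m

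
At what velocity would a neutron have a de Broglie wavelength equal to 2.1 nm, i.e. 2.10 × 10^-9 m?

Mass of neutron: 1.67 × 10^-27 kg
1.89 × 10^2 m/s

From λ = h/(mv), solve for v:

v = h/(mλ)
v = (6.626 × 10^-34 J·s) / (1.67 × 10^-27 kg × 2.10 × 10^-9 m)
v = 1.89 × 10^2 m/s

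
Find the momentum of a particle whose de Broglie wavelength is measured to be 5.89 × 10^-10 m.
1.12 × 10^-24 kg·m/s

From the de Broglie relation λ = h/p, we solve for p:

p = h/λ
p = (6.626 × 10^-34 J·s) / (5.89 × 10^-10 m)
p = 1.12 × 10^-24 kg·m/s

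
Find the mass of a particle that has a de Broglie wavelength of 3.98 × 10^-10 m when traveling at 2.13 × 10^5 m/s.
7.82 × 10^-30 kg

From the de Broglie relation λ = h/(mv), we solve for m:

m = h/(λv)
m = (6.626 × 10^-34 J·s) / (3.98 × 10^-10 m × 2.13 × 10^5 m/s)
m = 7.82 × 10^-30 kg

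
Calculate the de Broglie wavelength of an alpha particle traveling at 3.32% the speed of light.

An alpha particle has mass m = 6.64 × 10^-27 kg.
1.00 × 10^-14 m

Using the de Broglie relation λ = h/(mv):

v = 3.32% × c = 9.953 × 10^6 m/s

λ = h/(mv)
λ = (6.626 × 10^-34 J·s) / (6.64 × 10^-27 kg × 9.953 × 10^6 m/s)
λ = 1.00 × 10^-14 m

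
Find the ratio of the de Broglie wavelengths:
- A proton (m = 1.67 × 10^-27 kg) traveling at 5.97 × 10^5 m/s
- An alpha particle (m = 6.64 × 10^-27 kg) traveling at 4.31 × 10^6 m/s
λ₁/λ₂ = 28.7

Using λ = h/(mv):

λ₁ = h/(m₁v₁) = 6.65 × 10^-13 m
λ₂ = h/(m₂v₂) = 2.32 × 10^-14 m

Ratio λ₁/λ₂ = (m₂v₂)/(m₁v₁)
         = (6.64 × 10^-27 kg × 4.31 × 10^6 m/s) / (1.67 × 10^-27 kg × 5.97 × 10^5 m/s)
         = 28.7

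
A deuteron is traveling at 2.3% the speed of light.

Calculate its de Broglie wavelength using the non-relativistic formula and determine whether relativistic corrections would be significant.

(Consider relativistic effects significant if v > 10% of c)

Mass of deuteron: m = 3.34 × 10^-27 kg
No, relativistic corrections are not needed.

Using the non-relativistic de Broglie formula λ = h/(mv):

v = 2.3% × c = 6.895 × 10^6 m/s

λ = h/(mv)
λ = (6.626 × 10^-34 J·s) / (3.34 × 10^-27 kg × 6.895 × 10^6 m/s)
λ = 2.88 × 10^-14 m

Since v = 2.3% of c < 10% of c, relativistic corrections are NOT significant and this non-relativistic result is a good approximation.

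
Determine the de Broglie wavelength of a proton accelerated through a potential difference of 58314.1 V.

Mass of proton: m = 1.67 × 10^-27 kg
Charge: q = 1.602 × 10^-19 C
1.19 × 10^-13 m

When a particle is accelerated through voltage V, it gains kinetic energy KE = qV.

The de Broglie wavelength is then λ = h/√(2mqV):

λ = h/√(2mqV)
λ = (6.626 × 10^-34 J·s) / √(2 × 1.67 × 10^-27 kg × 1.602 × 10^-19 C × 58314.1 V)
λ = 1.19 × 10^-13 m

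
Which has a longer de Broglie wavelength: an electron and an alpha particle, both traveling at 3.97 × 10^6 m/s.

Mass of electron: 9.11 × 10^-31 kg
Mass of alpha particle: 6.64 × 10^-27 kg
The electron has the longer wavelength.

Using λ = h/(mv), since both particles have the same velocity, the wavelength depends only on mass.

For electron: λ₁ = h/(m₁v) = 1.83 × 10^-10 m
For alpha particle: λ₂ = h/(m₂v) = 2.51 × 10^-14 m

Since λ ∝ 1/m at constant velocity, the lighter particle has the longer wavelength.

The electron has the longer de Broglie wavelength.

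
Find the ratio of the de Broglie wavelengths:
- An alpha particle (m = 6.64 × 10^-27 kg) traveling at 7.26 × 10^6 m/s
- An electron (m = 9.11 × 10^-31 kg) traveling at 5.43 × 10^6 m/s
λ₁/λ₂ = 1.03 × 10^-4

Using λ = h/(mv):

λ₁ = h/(m₁v₁) = 1.37 × 10^-14 m
λ₂ = h/(m₂v₂) = 1.34 × 10^-10 m

Ratio λ₁/λ₂ = (m₂v₂)/(m₁v₁)
         = (9.11 × 10^-31 kg × 5.43 × 10^6 m/s) / (6.64 × 10^-27 kg × 7.26 × 10^6 m/s)
         = 1.03 × 10^-4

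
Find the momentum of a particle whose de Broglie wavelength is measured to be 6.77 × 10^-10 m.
9.79 × 10^-25 kg·m/s

From the de Broglie relation λ = h/p, we solve for p:

p = h/λ
p = (6.626 × 10^-34 J·s) / (6.77 × 10^-10 m)
p = 9.79 × 10^-25 kg·m/s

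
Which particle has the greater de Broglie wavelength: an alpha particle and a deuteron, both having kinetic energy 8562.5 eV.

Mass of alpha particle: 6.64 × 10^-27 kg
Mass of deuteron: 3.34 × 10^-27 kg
The deuteron has the longer wavelength.

Using λ = h/√(2mKE):

For alpha particle: λ₁ = h/√(2m₁KE) = 1.55 × 10^-13 m
For deuteron: λ₂ = h/√(2m₂KE) = 2.19 × 10^-13 m

Since λ ∝ 1/√m at constant kinetic energy, the lighter particle has the longer wavelength.

The deuteron has the longer de Broglie wavelength.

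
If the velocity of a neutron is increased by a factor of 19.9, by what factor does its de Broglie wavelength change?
The wavelength decreases by a factor of 19.9.

From λ = h/(mv), the wavelength is inversely proportional to velocity:

λ ∝ 1/v

If v → 19.9v, then λ → λ/19.9

When velocity is increased by a factor of 19.9, the wavelength decreases by a factor of 19.9.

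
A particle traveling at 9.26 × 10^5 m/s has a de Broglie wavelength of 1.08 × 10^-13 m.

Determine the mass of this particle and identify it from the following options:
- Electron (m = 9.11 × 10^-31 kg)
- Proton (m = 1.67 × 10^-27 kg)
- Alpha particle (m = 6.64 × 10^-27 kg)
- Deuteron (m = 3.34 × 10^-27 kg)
The particle is an alpha particle.

From λ = h/(mv), solve for mass:

m = h/(λv)
m = (6.626 × 10^-34 J·s) / (1.08 × 10^-13 m × 9.26 × 10^5 m/s)
m = 6.63 × 10^-27 kg

Comparing with the listed masses, this is closest to an alpha particle.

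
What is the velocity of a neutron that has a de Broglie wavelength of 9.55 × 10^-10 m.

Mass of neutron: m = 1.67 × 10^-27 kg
4.15 × 10^2 m/s

From the de Broglie relation λ = h/(mv), we solve for v:

v = h/(mλ)
v = (6.626 × 10^-34 J·s) / (1.67 × 10^-27 kg × 9.55 × 10^-10 m)
v = 4.15 × 10^2 m/s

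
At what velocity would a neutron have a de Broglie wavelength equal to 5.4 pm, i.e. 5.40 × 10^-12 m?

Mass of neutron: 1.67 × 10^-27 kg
7.35 × 10^4 m/s

From λ = h/(mv), solve for v:

v = h/(mλ)
v = (6.626 × 10^-34 J·s) / (1.67 × 10^-27 kg × 5.40 × 10^-12 m)
v = 7.35 × 10^4 m/s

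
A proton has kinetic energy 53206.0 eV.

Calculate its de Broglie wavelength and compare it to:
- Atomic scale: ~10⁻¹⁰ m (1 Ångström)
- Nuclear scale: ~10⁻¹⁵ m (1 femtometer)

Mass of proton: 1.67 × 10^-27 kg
λ = 1.24 × 10^-13 m, which is between nuclear and atomic scales.

Using λ = h/√(2mKE):

KE = 53206.0 eV = 8.525 × 10^-15 J

λ = h/√(2mKE)
λ = (6.626 × 10^-34 J·s) / √(2 × 1.67 × 10^-27 kg × 8.525 × 10^-15 J)
λ = 1.24 × 10^-13 m

Comparison:
- Atomic scale (10⁻¹⁰ m): λ is 0.0012× this size
- Nuclear scale (10⁻¹⁵ m): λ is 1.2e+02× this size

The wavelength is between nuclear and atomic scales.

This wavelength is appropriate for probing atomic structure but too large for nuclear physics experiments.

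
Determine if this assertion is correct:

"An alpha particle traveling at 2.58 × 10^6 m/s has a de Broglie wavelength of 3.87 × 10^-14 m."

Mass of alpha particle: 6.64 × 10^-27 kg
True

The claim is correct.

Using λ = h/(mv):
λ = (6.626 × 10^-34 J·s) / (6.64 × 10^-27 kg × 2.58 × 10^6 m/s)
λ = 3.87 × 10^-14 m

This matches the claimed value.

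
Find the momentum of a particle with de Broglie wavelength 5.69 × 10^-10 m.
1.16 × 10^-24 kg·m/s

From the de Broglie relation λ = h/p, we solve for p:

p = h/λ
p = (6.626 × 10^-34 J·s) / (5.69 × 10^-10 m)
p = 1.16 × 10^-24 kg·m/s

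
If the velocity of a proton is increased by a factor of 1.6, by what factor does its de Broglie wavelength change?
The wavelength decreases by a factor of 1.6.

From λ = h/(mv), the wavelength is inversely proportional to velocity:

λ ∝ 1/v

If v → 1.6v, then λ → λ/1.6

When velocity is increased by a factor of 1.6, the wavelength decreases by a factor of 1.6.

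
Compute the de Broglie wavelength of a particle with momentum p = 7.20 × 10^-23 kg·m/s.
9.20 × 10^-12 m

Using the de Broglie relation λ = h/p:

λ = h/p
λ = (6.626 × 10^-34 J·s) / (7.20 × 10^-23 kg·m/s)
λ = 9.20 × 10^-12 m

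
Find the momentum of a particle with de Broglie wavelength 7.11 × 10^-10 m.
9.32 × 10^-25 kg·m/s

From the de Broglie relation λ = h/p, we solve for p:

p = h/λ
p = (6.626 × 10^-34 J·s) / (7.11 × 10^-10 m)
p = 9.32 × 10^-25 kg·m/s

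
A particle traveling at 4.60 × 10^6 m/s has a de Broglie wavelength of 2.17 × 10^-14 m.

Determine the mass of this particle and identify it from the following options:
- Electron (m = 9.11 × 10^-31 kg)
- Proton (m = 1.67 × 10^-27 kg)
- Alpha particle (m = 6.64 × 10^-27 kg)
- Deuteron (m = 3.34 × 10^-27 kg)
The particle is an alpha particle.

From λ = h/(mv), solve for mass:

m = h/(λv)
m = (6.626 × 10^-34 J·s) / (2.17 × 10^-14 m × 4.60 × 10^6 m/s)
m = 6.64 × 10^-27 kg

Comparing with the listed masses, this is closest to an alpha particle.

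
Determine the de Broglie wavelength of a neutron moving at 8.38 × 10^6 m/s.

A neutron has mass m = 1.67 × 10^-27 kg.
4.73 × 10^-14 m

Using the de Broglie relation λ = h/(mv):

λ = h/(mv)
λ = (6.626 × 10^-34 J·s) / (1.67 × 10^-27 kg × 8.38 × 10^6 m/s)
λ = 4.73 × 10^-14 m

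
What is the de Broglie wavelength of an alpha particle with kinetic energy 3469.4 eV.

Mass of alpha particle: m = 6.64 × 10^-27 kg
2.44 × 10^-13 m

Using λ = h/√(2mKE):

First convert KE to Joules: KE = 3469.4 eV = 5.559 × 10^-16 J

λ = h/√(2mKE)
λ = (6.626 × 10^-34 J·s) / √(2 × 6.64 × 10^-27 kg × 5.559 × 10^-16 J)
λ = 2.44 × 10^-13 m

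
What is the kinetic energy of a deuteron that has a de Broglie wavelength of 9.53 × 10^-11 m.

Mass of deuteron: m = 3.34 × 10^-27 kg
7.24 × 10^-21 J (or 0.0452 eV)

From λ = h/√(2mKE), we solve for KE:

λ² = h²/(2mKE)
KE = h²/(2mλ²)
KE = (6.626 × 10^-34 J·s)² / (2 × 3.34 × 10^-27 kg × (9.53 × 10^-11 m)²)
KE = 7.24 × 10^-21 J
KE = 0.0452 eV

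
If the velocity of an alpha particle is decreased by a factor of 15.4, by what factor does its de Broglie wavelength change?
The wavelength increases by a factor of 15.4.

From λ = h/(mv), the wavelength is inversely proportional to velocity:

λ ∝ 1/v

If v → v/15.4, then λ → 15.4λ

When velocity is decreased by a factor of 15.4, the wavelength increases by a factor of 15.4.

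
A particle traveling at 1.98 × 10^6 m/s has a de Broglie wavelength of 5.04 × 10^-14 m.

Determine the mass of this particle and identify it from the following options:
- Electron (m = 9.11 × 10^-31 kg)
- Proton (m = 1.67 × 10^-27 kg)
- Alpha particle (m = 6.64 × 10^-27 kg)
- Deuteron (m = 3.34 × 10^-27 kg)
The particle is an alpha particle.

From λ = h/(mv), solve for mass:

m = h/(λv)
m = (6.626 × 10^-34 J·s) / (5.04 × 10^-14 m × 1.98 × 10^6 m/s)
m = 6.64 × 10^-27 kg

Comparing with the listed masses, this is closest to an alpha particle.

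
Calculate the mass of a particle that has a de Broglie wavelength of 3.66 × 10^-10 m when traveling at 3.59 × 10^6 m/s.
5.04 × 10^-31 kg

From the de Broglie relation λ = h/(mv), we solve for m:

m = h/(λv)
m = (6.626 × 10^-34 J·s) / (3.66 × 10^-10 m × 3.59 × 10^6 m/s)
m = 5.04 × 10^-31 kg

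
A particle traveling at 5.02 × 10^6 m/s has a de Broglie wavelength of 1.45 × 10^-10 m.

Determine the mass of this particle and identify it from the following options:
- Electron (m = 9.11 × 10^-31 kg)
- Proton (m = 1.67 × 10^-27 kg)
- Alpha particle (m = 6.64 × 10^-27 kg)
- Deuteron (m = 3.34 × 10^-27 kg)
The particle is an electron.

From λ = h/(mv), solve for mass:

m = h/(λv)
m = (6.626 × 10^-34 J·s) / (1.45 × 10^-10 m × 5.02 × 10^6 m/s)
m = 9.10 × 10^-31 kg

Comparing with the listed masses, this is closest to an electron.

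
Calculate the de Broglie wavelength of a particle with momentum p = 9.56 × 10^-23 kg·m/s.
6.93 × 10^-12 m

Using the de Broglie relation λ = h/p:

λ = h/p
λ = (6.626 × 10^-34 J·s) / (9.56 × 10^-23 kg·m/s)
λ = 6.93 × 10^-12 m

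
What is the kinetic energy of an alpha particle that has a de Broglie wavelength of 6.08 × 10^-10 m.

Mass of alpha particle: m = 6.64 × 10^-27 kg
8.94 × 10^-23 J (or 5.58 × 10^-4 eV)

From λ = h/√(2mKE), we solve for KE:

λ² = h²/(2mKE)
KE = h²/(2mλ²)
KE = (6.626 × 10^-34 J·s)² / (2 × 6.64 × 10^-27 kg × (6.08 × 10^-10 m)²)
KE = 8.94 × 10^-23 J
KE = 5.58 × 10^-4 eV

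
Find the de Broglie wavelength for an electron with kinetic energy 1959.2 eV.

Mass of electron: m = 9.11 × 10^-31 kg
2.77 × 10^-11 m

Using λ = h/√(2mKE):

First convert KE to Joules: KE = 1959.2 eV = 3.139 × 10^-16 J

λ = h/√(2mKE)
λ = (6.626 × 10^-34 J·s) / √(2 × 9.11 × 10^-31 kg × 3.139 × 10^-16 J)
λ = 2.77 × 10^-11 m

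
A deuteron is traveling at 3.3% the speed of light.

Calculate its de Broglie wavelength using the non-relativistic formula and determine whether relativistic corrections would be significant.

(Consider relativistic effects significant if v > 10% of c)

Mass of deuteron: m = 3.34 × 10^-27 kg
No, relativistic corrections are not needed.

Using the non-relativistic de Broglie formula λ = h/(mv):

v = 3.3% × c = 9.893 × 10^6 m/s

λ = h/(mv)
λ = (6.626 × 10^-34 J·s) / (3.34 × 10^-27 kg × 9.893 × 10^6 m/s)
λ = 2.01 × 10^-14 m

Since v = 3.3% of c < 10% of c, relativistic corrections are NOT significant and this non-relativistic result is a good approximation.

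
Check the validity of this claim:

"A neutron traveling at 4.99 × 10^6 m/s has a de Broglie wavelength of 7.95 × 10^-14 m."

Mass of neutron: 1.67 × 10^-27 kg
True

The claim is correct.

Using λ = h/(mv):
λ = (6.626 × 10^-34 J·s) / (1.67 × 10^-27 kg × 4.99 × 10^6 m/s)
λ = 7.95 × 10^-14 m

This matches the claimed value.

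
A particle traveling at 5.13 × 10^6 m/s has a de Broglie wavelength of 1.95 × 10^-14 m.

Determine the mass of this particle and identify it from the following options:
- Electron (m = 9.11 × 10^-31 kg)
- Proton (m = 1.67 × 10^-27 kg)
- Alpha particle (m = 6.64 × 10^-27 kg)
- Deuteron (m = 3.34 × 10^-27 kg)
The particle is an alpha particle.

From λ = h/(mv), solve for mass:

m = h/(λv)
m = (6.626 × 10^-34 J·s) / (1.95 × 10^-14 m × 5.13 × 10^6 m/s)
m = 6.62 × 10^-27 kg

Comparing with the listed masses, this is closest to an alpha particle.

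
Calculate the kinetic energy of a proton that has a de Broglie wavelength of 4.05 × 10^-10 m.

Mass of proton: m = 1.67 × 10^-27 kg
8.01 × 10^-22 J (or 5.00 × 10^-3 eV)

From λ = h/√(2mKE), we solve for KE:

λ² = h²/(2mKE)
KE = h²/(2mλ²)
KE = (6.626 × 10^-34 J·s)² / (2 × 1.67 × 10^-27 kg × (4.05 × 10^-10 m)²)
KE = 8.01 × 10^-22 J
KE = 5.00 × 10^-3 eV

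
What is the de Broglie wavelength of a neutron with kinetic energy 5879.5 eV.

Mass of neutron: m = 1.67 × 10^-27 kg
3.74 × 10^-13 m

Using λ = h/√(2mKE):

First convert KE to Joules: KE = 5879.5 eV = 9.420 × 10^-16 J

λ = h/√(2mKE)
λ = (6.626 × 10^-34 J·s) / √(2 × 1.67 × 10^-27 kg × 9.420 × 10^-16 J)
λ = 3.74 × 10^-13 m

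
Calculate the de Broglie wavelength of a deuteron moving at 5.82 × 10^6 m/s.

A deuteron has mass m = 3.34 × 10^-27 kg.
3.41 × 10^-14 m

Using the de Broglie relation λ = h/(mv):

λ = h/(mv)
λ = (6.626 × 10^-34 J·s) / (3.34 × 10^-27 kg × 5.82 × 10^6 m/s)
λ = 3.41 × 10^-14 m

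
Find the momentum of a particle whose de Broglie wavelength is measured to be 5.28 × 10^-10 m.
1.25 × 10^-24 kg·m/s

From the de Broglie relation λ = h/p, we solve for p:

p = h/λ
p = (6.626 × 10^-34 J·s) / (5.28 × 10^-10 m)
p = 1.25 × 10^-24 kg·m/s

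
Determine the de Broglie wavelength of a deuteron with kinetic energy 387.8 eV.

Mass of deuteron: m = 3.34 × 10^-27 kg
1.03 × 10^-12 m

Using λ = h/√(2mKE):

First convert KE to Joules: KE = 387.8 eV = 6.213 × 10^-17 J

λ = h/√(2mKE)
λ = (6.626 × 10^-34 J·s) / √(2 × 3.34 × 10^-27 kg × 6.213 × 10^-17 J)
λ = 1.03 × 10^-12 m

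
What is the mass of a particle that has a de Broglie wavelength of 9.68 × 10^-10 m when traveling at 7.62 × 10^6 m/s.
8.98 × 10^-32 kg

From the de Broglie relation λ = h/(mv), we solve for m:

m = h/(λv)
m = (6.626 × 10^-34 J·s) / (9.68 × 10^-10 m × 7.62 × 10^6 m/s)
m = 8.98 × 10^-32 kg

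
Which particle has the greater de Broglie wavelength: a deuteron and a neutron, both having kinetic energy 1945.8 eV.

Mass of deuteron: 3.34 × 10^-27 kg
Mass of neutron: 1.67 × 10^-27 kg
The neutron has the longer wavelength.

Using λ = h/√(2mKE):

For deuteron: λ₁ = h/√(2m₁KE) = 4.59 × 10^-13 m
For neutron: λ₂ = h/√(2m₂KE) = 6.49 × 10^-13 m

Since λ ∝ 1/√m at constant kinetic energy, the lighter particle has the longer wavelength.

The neutron has the longer de Broglie wavelength.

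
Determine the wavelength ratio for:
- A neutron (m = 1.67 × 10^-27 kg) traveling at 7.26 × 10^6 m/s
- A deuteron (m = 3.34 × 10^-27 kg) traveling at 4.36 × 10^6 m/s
λ₁/λ₂ = 1.20

Using λ = h/(mv):

λ₁ = h/(m₁v₁) = 5.47 × 10^-14 m
λ₂ = h/(m₂v₂) = 4.55 × 10^-14 m

Ratio λ₁/λ₂ = (m₂v₂)/(m₁v₁)
         = (3.34 × 10^-27 kg × 4.36 × 10^6 m/s) / (1.67 × 10^-27 kg × 7.26 × 10^6 m/s)
         = 1.20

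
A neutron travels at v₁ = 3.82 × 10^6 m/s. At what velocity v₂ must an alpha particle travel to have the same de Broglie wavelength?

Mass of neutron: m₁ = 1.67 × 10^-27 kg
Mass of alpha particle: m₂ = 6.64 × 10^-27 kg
v₂ = 9.61 × 10^5 m/s

For equal de Broglie wavelengths: λ₁ = λ₂

h/(m₁v₁) = h/(m₂v₂)
m₁v₁ = m₂v₂
v₂ = v₁ · (m₁/m₂)

v₂ = 3.82 × 10^6 m/s × (1.67 × 10^-27 kg / 6.64 × 10^-27 kg)
v₂ = 9.61 × 10^5 m/s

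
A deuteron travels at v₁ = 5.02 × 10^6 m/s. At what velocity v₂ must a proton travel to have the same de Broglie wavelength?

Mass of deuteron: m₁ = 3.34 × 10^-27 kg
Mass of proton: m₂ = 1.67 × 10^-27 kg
v₂ = 1.00 × 10^7 m/s

For equal de Broglie wavelengths: λ₁ = λ₂

h/(m₁v₁) = h/(m₂v₂)
m₁v₁ = m₂v₂
v₂ = v₁ · (m₁/m₂)

v₂ = 5.02 × 10^6 m/s × (3.34 × 10^-27 kg / 1.67 × 10^-27 kg)
v₂ = 1.00 × 10^7 m/s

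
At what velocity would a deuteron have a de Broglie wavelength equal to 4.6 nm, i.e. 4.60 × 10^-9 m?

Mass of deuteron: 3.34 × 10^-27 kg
4.31 × 10^1 m/s

From λ = h/(mv), solve for v:

v = h/(mλ)
v = (6.626 × 10^-34 J·s) / (3.34 × 10^-27 kg × 4.60 × 10^-9 m)
v = 4.31 × 10^1 m/s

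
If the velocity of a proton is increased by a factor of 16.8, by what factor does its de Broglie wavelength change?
The wavelength decreases by a factor of 16.8.

From λ = h/(mv), the wavelength is inversely proportional to velocity:

λ ∝ 1/v

If v → 16.8v, then λ → λ/16.8

When velocity is increased by a factor of 16.8, the wavelength decreases by a factor of 16.8.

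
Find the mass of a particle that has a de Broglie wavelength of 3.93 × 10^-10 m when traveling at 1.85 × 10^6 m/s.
9.11 × 10^-31 kg

From the de Broglie relation λ = h/(mv), we solve for m:

m = h/(λv)
m = (6.626 × 10^-34 J·s) / (3.93 × 10^-10 m × 1.85 × 10^6 m/s)
m = 9.11 × 10^-31 kg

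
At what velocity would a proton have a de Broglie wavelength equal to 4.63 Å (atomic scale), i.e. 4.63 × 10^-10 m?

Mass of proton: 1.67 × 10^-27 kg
8.57 × 10^2 m/s

From λ = h/(mv), solve for v:

v = h/(mλ)
v = (6.626 × 10^-34 J·s) / (1.67 × 10^-27 kg × 4.63 × 10^-10 m)
v = 8.57 × 10^2 m/s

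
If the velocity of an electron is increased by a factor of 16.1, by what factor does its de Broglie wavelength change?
The wavelength decreases by a factor of 16.1.

From λ = h/(mv), the wavelength is inversely proportional to velocity:

λ ∝ 1/v

If v → 16.1v, then λ → λ/16.1

When velocity is increased by a factor of 16.1, the wavelength decreases by a factor of 16.1.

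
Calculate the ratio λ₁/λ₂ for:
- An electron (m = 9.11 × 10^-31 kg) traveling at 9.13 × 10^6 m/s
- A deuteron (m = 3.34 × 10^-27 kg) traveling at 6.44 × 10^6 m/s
λ₁/λ₂ = 2.59 × 10^3

Using λ = h/(mv):

λ₁ = h/(m₁v₁) = 7.97 × 10^-11 m
λ₂ = h/(m₂v₂) = 3.08 × 10^-14 m

Ratio λ₁/λ₂ = (m₂v₂)/(m₁v₁)
         = (3.34 × 10^-27 kg × 6.44 × 10^6 m/s) / (9.11 × 10^-31 kg × 9.13 × 10^6 m/s)
         = 2.59 × 10^3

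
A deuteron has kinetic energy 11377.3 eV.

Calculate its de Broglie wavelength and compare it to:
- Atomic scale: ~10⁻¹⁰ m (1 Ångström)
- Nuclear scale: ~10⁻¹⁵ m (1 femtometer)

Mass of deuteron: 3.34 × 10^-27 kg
λ = 1.90 × 10^-13 m, which is between nuclear and atomic scales.

Using λ = h/√(2mKE):

KE = 11377.3 eV = 1.823 × 10^-15 J

λ = h/√(2mKE)
λ = (6.626 × 10^-34 J·s) / √(2 × 3.34 × 10^-27 kg × 1.823 × 10^-15 J)
λ = 1.90 × 10^-13 m

Comparison:
- Atomic scale (10⁻¹⁰ m): λ is 0.0019× this size
- Nuclear scale (10⁻¹⁵ m): λ is 1.9e+02× this size

The wavelength is between nuclear and atomic scales.

This wavelength is appropriate for probing atomic structure but too large for nuclear physics experiments.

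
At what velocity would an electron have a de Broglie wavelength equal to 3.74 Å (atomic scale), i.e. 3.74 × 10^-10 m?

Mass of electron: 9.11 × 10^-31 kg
1.94 × 10^6 m/s

From λ = h/(mv), solve for v:

v = h/(mλ)
v = (6.626 × 10^-34 J·s) / (9.11 × 10^-31 kg × 3.74 × 10^-10 m)
v = 1.94 × 10^6 m/s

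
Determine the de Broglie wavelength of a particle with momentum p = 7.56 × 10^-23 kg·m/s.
8.76 × 10^-12 m

Using the de Broglie relation λ = h/p:

λ = h/p
λ = (6.626 × 10^-34 J·s) / (7.56 × 10^-23 kg·m/s)
λ = 8.76 × 10^-12 m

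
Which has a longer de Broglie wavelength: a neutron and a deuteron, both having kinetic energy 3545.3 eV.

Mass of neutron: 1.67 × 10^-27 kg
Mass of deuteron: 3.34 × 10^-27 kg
The neutron has the longer wavelength.

Using λ = h/√(2mKE):

For neutron: λ₁ = h/√(2m₁KE) = 4.81 × 10^-13 m
For deuteron: λ₂ = h/√(2m₂KE) = 3.40 × 10^-13 m

Since λ ∝ 1/√m at constant kinetic energy, the lighter particle has the longer wavelength.

The neutron has the longer de Broglie wavelength.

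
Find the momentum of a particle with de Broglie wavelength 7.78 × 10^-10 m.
8.52 × 10^-25 kg·m/s

From the de Broglie relation λ = h/p, we solve for p:

p = h/λ
p = (6.626 × 10^-34 J·s) / (7.78 × 10^-10 m)
p = 8.52 × 10^-25 kg·m/s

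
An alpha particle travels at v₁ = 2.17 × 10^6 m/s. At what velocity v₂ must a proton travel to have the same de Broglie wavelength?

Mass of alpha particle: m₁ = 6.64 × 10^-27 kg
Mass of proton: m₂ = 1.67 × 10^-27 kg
v₂ = 8.63 × 10^6 m/s

For equal de Broglie wavelengths: λ₁ = λ₂

h/(m₁v₁) = h/(m₂v₂)
m₁v₁ = m₂v₂
v₂ = v₁ · (m₁/m₂)

v₂ = 2.17 × 10^6 m/s × (6.64 × 10^-27 kg / 1.67 × 10^-27 kg)
v₂ = 8.63 × 10^6 m/s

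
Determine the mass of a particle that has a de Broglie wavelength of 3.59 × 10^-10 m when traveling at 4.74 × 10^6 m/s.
3.89 × 10^-31 kg

From the de Broglie relation λ = h/(mv), we solve for m:

m = h/(λv)
m = (6.626 × 10^-34 J·s) / (3.59 × 10^-10 m × 4.74 × 10^6 m/s)
m = 3.89 × 10^-31 kg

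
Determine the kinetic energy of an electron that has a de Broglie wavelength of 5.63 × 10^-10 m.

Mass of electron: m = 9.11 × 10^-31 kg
7.60 × 10^-19 J (or 4.74 eV)

From λ = h/√(2mKE), we solve for KE:

λ² = h²/(2mKE)
KE = h²/(2mλ²)
KE = (6.626 × 10^-34 J·s)² / (2 × 9.11 × 10^-31 kg × (5.63 × 10^-10 m)²)
KE = 7.60 × 10^-19 J
KE = 4.74 eV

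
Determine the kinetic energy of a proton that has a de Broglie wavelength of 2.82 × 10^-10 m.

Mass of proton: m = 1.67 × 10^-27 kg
1.65 × 10^-21 J (or 0.0103 eV)

From λ = h/√(2mKE), we solve for KE:

λ² = h²/(2mKE)
KE = h²/(2mλ²)
KE = (6.626 × 10^-34 J·s)² / (2 × 1.67 × 10^-27 kg × (2.82 × 10^-10 m)²)
KE = 1.65 × 10^-21 J
KE = 0.0103 eV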